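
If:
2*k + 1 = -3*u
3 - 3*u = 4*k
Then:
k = 2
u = -5/3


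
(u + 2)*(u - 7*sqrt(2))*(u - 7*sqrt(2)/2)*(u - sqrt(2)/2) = u^4 - 11*sqrt(2)*u^3 + 2*u^3 - 22*sqrt(2)*u^2 + 119*u^2/2 - 49*sqrt(2)*u/2 + 119*u - 49*sqrt(2)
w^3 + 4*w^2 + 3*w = w*(w + 1)*(w + 3)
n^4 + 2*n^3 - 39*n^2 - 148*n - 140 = (n - 7)*(n + 2)^2*(n + 5)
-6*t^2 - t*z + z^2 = (-3*t + z)*(2*t + z)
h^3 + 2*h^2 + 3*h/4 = h*(h + 1/2)*(h + 3/2)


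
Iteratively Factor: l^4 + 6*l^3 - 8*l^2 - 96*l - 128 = (l + 4)*(l^3 + 2*l^2 - 16*l - 32) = (l + 2)*(l + 4)*(l^2 - 16) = (l - 4)*(l + 2)*(l + 4)*(l + 4)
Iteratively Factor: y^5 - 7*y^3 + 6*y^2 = (y - 2)*(y^4 + 2*y^3 - 3*y^2) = y*(y - 2)*(y^3 + 2*y^2 - 3*y) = y^2*(y - 2)*(y^2 + 2*y - 3) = y^2*(y - 2)*(y + 3)*(y - 1)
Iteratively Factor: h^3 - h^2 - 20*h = (h - 5)*(h^2 + 4*h) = h*(h - 5)*(h + 4)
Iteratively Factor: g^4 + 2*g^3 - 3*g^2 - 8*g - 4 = (g + 1)*(g^3 + g^2 - 4*g - 4) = (g - 2)*(g + 1)*(g^2 + 3*g + 2) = (g - 2)*(g + 1)*(g + 2)*(g + 1)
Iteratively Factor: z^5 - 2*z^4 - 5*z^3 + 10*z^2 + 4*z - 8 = (z + 1)*(z^4 - 3*z^3 - 2*z^2 + 12*z - 8) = (z - 2)*(z + 1)*(z^3 - z^2 - 4*z + 4) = (z - 2)*(z - 1)*(z + 1)*(z^2 - 4) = (z - 2)*(z - 1)*(z + 1)*(z + 2)*(z - 2)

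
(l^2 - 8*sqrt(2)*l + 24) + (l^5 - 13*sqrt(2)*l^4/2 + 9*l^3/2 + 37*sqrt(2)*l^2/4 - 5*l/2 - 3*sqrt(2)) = l^5 - 13*sqrt(2)*l^4/2 + 9*l^3/2 + l^2 + 37*sqrt(2)*l^2/4 - 8*sqrt(2)*l - 5*l/2 - 3*sqrt(2) + 24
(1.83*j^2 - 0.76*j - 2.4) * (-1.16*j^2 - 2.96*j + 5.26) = -2.1228*j^4 - 4.5352*j^3 + 14.6594*j^2 + 3.1064*j - 12.624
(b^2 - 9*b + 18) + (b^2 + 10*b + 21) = 2*b^2 + b + 39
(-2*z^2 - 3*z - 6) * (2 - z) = 2*z^3 - z^2 - 12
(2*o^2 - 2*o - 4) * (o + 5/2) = 2*o^3 + 3*o^2 - 9*o - 10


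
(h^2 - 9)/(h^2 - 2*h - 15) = (h - 3)/(h - 5)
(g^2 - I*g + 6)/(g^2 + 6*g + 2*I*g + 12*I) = (g - 3*I)/(g + 6)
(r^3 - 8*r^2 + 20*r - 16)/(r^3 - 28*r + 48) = (r - 2)/(r + 6)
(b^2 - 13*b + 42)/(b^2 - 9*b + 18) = (b - 7)/(b - 3)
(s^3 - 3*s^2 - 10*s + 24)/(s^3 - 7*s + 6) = (s - 4)/(s - 1)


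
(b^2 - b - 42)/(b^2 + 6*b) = (b - 7)/b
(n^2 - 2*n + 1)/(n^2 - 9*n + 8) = (n - 1)/(n - 8)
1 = 1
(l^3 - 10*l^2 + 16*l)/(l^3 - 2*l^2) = (l - 8)/l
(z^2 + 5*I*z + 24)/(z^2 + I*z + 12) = (z + 8*I)/(z + 4*I)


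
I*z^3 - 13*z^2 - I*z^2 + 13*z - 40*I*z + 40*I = (z + 5*I)*(z + 8*I)*(I*z - I)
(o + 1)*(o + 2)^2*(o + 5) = o^4 + 10*o^3 + 33*o^2 + 44*o + 20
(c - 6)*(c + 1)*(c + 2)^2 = c^4 - c^3 - 22*c^2 - 44*c - 24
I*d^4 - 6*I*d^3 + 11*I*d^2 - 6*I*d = d*(d - 3)*(d - 2)*(I*d - I)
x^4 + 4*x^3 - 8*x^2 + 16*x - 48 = (x - 2)*(x + 6)*(x - 2*I)*(x + 2*I)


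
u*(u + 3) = u^2 + 3*u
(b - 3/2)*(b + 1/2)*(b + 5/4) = b^3 + b^2/4 - 2*b - 15/16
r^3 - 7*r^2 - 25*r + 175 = (r - 7)*(r - 5)*(r + 5)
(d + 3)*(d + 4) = d^2 + 7*d + 12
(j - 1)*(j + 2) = j^2 + j - 2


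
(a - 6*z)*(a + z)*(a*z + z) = a^3*z - 5*a^2*z^2 + a^2*z - 6*a*z^3 - 5*a*z^2 - 6*z^3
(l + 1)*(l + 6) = l^2 + 7*l + 6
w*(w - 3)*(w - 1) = w^3 - 4*w^2 + 3*w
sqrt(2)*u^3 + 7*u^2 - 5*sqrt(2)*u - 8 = (u - sqrt(2))*(u + 4*sqrt(2))*(sqrt(2)*u + 1)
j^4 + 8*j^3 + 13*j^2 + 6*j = j*(j + 1)^2*(j + 6)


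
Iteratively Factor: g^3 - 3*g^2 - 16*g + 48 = (g - 4)*(g^2 + g - 12) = (g - 4)*(g - 3)*(g + 4)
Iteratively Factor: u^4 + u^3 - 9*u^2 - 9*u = (u + 3)*(u^3 - 2*u^2 - 3*u) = u*(u + 3)*(u^2 - 2*u - 3) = u*(u + 1)*(u + 3)*(u - 3)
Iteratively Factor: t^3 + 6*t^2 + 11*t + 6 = (t + 1)*(t^2 + 5*t + 6) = (t + 1)*(t + 3)*(t + 2)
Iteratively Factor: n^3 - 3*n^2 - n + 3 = (n + 1)*(n^2 - 4*n + 3) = (n - 1)*(n + 1)*(n - 3)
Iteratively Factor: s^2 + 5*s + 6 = (s + 3)*(s + 2)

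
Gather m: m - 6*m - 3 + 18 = 15 - 5*m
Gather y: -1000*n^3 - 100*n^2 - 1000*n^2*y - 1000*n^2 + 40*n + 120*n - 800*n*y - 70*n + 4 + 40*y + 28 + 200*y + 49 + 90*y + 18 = -1000*n^3 - 1100*n^2 + 90*n + y*(-1000*n^2 - 800*n + 330) + 99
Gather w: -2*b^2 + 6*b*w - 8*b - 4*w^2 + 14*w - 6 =-2*b^2 - 8*b - 4*w^2 + w*(6*b + 14) - 6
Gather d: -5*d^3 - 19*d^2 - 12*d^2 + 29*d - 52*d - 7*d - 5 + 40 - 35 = -5*d^3 - 31*d^2 - 30*d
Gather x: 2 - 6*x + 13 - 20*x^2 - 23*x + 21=-20*x^2 - 29*x + 36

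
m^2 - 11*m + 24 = (m - 8)*(m - 3)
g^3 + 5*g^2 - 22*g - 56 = (g - 4)*(g + 2)*(g + 7)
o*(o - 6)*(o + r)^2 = o^4 + 2*o^3*r - 6*o^3 + o^2*r^2 - 12*o^2*r - 6*o*r^2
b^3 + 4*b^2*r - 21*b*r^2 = b*(b - 3*r)*(b + 7*r)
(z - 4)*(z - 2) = z^2 - 6*z + 8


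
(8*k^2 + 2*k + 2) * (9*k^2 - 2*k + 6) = 72*k^4 + 2*k^3 + 62*k^2 + 8*k + 12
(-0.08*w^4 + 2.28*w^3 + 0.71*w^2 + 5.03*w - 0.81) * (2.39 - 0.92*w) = 0.0736*w^5 - 2.2888*w^4 + 4.796*w^3 - 2.9307*w^2 + 12.7669*w - 1.9359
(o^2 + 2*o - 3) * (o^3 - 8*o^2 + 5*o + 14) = o^5 - 6*o^4 - 14*o^3 + 48*o^2 + 13*o - 42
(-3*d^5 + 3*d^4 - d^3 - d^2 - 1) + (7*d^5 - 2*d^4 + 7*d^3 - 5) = 4*d^5 + d^4 + 6*d^3 - d^2 - 6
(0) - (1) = -1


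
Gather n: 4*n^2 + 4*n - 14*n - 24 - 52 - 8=4*n^2 - 10*n - 84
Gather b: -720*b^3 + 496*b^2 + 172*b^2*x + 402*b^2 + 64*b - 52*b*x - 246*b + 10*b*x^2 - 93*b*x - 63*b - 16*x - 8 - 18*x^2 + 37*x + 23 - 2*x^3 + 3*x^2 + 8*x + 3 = -720*b^3 + b^2*(172*x + 898) + b*(10*x^2 - 145*x - 245) - 2*x^3 - 15*x^2 + 29*x + 18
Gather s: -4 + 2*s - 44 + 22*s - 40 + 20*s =44*s - 88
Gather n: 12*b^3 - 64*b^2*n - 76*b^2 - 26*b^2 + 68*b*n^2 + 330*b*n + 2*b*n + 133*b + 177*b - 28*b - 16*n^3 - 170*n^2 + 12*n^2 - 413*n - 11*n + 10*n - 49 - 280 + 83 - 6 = 12*b^3 - 102*b^2 + 282*b - 16*n^3 + n^2*(68*b - 158) + n*(-64*b^2 + 332*b - 414) - 252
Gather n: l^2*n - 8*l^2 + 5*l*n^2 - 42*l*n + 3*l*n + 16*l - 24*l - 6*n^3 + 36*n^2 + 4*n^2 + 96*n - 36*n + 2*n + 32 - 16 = -8*l^2 - 8*l - 6*n^3 + n^2*(5*l + 40) + n*(l^2 - 39*l + 62) + 16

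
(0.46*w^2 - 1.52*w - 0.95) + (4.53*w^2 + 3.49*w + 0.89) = 4.99*w^2 + 1.97*w - 0.0599999999999999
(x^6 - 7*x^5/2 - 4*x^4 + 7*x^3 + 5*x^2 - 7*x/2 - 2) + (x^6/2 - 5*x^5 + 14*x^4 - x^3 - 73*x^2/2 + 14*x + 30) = 3*x^6/2 - 17*x^5/2 + 10*x^4 + 6*x^3 - 63*x^2/2 + 21*x/2 + 28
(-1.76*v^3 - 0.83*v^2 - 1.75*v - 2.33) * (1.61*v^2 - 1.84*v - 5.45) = -2.8336*v^5 + 1.9021*v^4 + 8.3017*v^3 + 3.9922*v^2 + 13.8247*v + 12.6985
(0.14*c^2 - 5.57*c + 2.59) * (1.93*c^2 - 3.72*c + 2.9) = 0.2702*c^4 - 11.2709*c^3 + 26.1251*c^2 - 25.7878*c + 7.511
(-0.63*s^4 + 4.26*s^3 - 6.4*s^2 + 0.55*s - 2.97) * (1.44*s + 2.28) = -0.9072*s^5 + 4.698*s^4 + 0.496799999999999*s^3 - 13.8*s^2 - 3.0228*s - 6.7716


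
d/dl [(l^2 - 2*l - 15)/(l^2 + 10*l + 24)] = 6*(2*l^2 + 13*l + 17)/(l^4 + 20*l^3 + 148*l^2 + 480*l + 576)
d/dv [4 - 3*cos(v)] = 3*sin(v)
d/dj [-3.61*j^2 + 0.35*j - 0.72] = 0.35 - 7.22*j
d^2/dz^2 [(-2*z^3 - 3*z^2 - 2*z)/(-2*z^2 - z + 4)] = 8*(5*z^3 + 12*z^2 + 36*z + 14)/(8*z^6 + 12*z^5 - 42*z^4 - 47*z^3 + 84*z^2 + 48*z - 64)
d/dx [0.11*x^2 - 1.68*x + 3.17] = 0.22*x - 1.68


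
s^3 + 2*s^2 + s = s*(s + 1)^2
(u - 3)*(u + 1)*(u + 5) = u^3 + 3*u^2 - 13*u - 15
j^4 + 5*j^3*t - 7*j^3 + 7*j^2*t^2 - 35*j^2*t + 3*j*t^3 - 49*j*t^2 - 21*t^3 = (j - 7)*(j + t)^2*(j + 3*t)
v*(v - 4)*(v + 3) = v^3 - v^2 - 12*v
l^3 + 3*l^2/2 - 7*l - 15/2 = (l - 5/2)*(l + 1)*(l + 3)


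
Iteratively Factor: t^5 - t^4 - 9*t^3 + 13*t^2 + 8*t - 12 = (t + 3)*(t^4 - 4*t^3 + 3*t^2 + 4*t - 4) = (t - 2)*(t + 3)*(t^3 - 2*t^2 - t + 2) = (t - 2)*(t - 1)*(t + 3)*(t^2 - t - 2) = (t - 2)^2*(t - 1)*(t + 3)*(t + 1)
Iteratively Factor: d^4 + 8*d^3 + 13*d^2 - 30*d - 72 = (d + 4)*(d^3 + 4*d^2 - 3*d - 18) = (d + 3)*(d + 4)*(d^2 + d - 6) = (d - 2)*(d + 3)*(d + 4)*(d + 3)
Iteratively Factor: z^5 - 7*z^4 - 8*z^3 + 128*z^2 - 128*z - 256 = (z - 4)*(z^4 - 3*z^3 - 20*z^2 + 48*z + 64) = (z - 4)*(z + 4)*(z^3 - 7*z^2 + 8*z + 16) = (z - 4)*(z + 1)*(z + 4)*(z^2 - 8*z + 16) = (z - 4)^2*(z + 1)*(z + 4)*(z - 4)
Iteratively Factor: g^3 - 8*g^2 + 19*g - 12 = (g - 1)*(g^2 - 7*g + 12) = (g - 4)*(g - 1)*(g - 3)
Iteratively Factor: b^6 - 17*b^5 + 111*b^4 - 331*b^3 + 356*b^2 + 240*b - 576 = (b - 4)*(b^5 - 13*b^4 + 59*b^3 - 95*b^2 - 24*b + 144) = (b - 4)^2*(b^4 - 9*b^3 + 23*b^2 - 3*b - 36) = (b - 4)^2*(b + 1)*(b^3 - 10*b^2 + 33*b - 36) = (b - 4)^3*(b + 1)*(b^2 - 6*b + 9) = (b - 4)^3*(b - 3)*(b + 1)*(b - 3)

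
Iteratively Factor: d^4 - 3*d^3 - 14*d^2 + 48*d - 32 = (d - 1)*(d^3 - 2*d^2 - 16*d + 32) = (d - 1)*(d + 4)*(d^2 - 6*d + 8) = (d - 2)*(d - 1)*(d + 4)*(d - 4)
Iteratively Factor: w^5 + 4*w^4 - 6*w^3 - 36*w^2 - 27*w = (w - 3)*(w^4 + 7*w^3 + 15*w^2 + 9*w) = (w - 3)*(w + 3)*(w^3 + 4*w^2 + 3*w) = (w - 3)*(w + 1)*(w + 3)*(w^2 + 3*w) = w*(w - 3)*(w + 1)*(w + 3)*(w + 3)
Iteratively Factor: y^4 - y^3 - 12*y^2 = (y - 4)*(y^3 + 3*y^2) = (y - 4)*(y + 3)*(y^2) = y*(y - 4)*(y + 3)*(y)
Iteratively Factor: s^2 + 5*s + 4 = (s + 1)*(s + 4)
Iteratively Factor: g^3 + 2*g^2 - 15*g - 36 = (g + 3)*(g^2 - g - 12) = (g + 3)^2*(g - 4)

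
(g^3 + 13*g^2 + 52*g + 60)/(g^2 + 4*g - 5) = (g^2 + 8*g + 12)/(g - 1)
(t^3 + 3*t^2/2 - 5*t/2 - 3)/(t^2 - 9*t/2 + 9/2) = (t^2 + 3*t + 2)/(t - 3)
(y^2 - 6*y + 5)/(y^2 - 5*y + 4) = (y - 5)/(y - 4)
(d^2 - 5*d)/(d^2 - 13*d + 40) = d/(d - 8)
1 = 1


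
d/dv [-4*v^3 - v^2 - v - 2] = -12*v^2 - 2*v - 1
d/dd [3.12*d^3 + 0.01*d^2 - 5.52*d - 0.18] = 9.36*d^2 + 0.02*d - 5.52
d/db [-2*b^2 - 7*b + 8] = -4*b - 7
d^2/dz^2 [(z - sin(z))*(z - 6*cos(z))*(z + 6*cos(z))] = z^2*sin(z) - 4*z*cos(z) + 72*z*cos(2*z) + 6*z - 11*sin(z) + 72*sin(2*z) - 81*sin(3*z)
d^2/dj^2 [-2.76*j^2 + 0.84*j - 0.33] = -5.52000000000000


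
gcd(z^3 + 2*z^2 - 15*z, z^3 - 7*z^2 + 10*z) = z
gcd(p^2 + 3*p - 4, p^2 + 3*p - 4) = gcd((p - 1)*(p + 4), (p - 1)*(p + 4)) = p^2 + 3*p - 4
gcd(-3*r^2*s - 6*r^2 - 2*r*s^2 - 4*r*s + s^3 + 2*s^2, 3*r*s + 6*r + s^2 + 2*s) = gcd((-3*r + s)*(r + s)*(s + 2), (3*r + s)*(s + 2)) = s + 2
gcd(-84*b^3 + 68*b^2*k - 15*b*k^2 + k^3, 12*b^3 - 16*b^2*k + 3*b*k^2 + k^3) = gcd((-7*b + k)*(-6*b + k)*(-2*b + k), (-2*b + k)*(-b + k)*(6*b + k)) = 2*b - k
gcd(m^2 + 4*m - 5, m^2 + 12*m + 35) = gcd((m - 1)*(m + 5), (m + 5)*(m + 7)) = m + 5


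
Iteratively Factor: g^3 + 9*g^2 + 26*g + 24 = (g + 4)*(g^2 + 5*g + 6) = (g + 3)*(g + 4)*(g + 2)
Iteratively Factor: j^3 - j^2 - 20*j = (j - 5)*(j^2 + 4*j) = j*(j - 5)*(j + 4)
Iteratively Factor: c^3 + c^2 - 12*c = (c)*(c^2 + c - 12) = c*(c + 4)*(c - 3)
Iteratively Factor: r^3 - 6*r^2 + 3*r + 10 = (r + 1)*(r^2 - 7*r + 10) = (r - 2)*(r + 1)*(r - 5)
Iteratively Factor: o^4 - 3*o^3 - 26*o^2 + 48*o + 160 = (o + 2)*(o^3 - 5*o^2 - 16*o + 80) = (o - 5)*(o + 2)*(o^2 - 16) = (o - 5)*(o - 4)*(o + 2)*(o + 4)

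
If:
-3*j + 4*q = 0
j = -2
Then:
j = -2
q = -3/2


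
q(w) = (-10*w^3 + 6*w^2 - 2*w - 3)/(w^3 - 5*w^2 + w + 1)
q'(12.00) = 0.85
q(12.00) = -16.10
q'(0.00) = 1.00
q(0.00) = -3.00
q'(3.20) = 18.65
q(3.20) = 19.37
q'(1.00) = -3.50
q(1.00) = 4.50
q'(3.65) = 37.30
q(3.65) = 31.24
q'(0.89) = -9.92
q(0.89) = 5.18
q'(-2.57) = 0.78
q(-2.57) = -4.10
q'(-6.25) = 0.35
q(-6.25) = -6.04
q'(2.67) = 10.19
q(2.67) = 12.05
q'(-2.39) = 0.82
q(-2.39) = -3.96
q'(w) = (-30*w^2 + 12*w - 2)/(w^3 - 5*w^2 + w + 1) + (-3*w^2 + 10*w - 1)*(-10*w^3 + 6*w^2 - 2*w - 3)/(w^3 - 5*w^2 + w + 1)^2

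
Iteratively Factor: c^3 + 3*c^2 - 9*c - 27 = (c + 3)*(c^2 - 9) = (c - 3)*(c + 3)*(c + 3)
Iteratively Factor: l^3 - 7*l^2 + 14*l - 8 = (l - 4)*(l^2 - 3*l + 2) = (l - 4)*(l - 2)*(l - 1)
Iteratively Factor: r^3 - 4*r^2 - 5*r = (r)*(r^2 - 4*r - 5) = r*(r - 5)*(r + 1)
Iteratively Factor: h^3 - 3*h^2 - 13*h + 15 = (h + 3)*(h^2 - 6*h + 5) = (h - 5)*(h + 3)*(h - 1)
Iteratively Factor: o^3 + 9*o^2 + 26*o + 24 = (o + 3)*(o^2 + 6*o + 8) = (o + 3)*(o + 4)*(o + 2)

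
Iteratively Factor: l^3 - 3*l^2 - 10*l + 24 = (l + 3)*(l^2 - 6*l + 8) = (l - 4)*(l + 3)*(l - 2)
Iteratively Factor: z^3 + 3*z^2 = (z)*(z^2 + 3*z) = z^2*(z + 3)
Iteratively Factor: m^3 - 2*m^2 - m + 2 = (m - 2)*(m^2 - 1) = (m - 2)*(m - 1)*(m + 1)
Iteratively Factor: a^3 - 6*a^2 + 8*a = (a - 4)*(a^2 - 2*a) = (a - 4)*(a - 2)*(a)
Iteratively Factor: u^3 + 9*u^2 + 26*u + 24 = (u + 2)*(u^2 + 7*u + 12) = (u + 2)*(u + 3)*(u + 4)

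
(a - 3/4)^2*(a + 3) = a^3 + 3*a^2/2 - 63*a/16 + 27/16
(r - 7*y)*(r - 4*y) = r^2 - 11*r*y + 28*y^2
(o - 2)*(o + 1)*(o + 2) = o^3 + o^2 - 4*o - 4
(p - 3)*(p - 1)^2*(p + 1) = p^4 - 4*p^3 + 2*p^2 + 4*p - 3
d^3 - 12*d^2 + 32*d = d*(d - 8)*(d - 4)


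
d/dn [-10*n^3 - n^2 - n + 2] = -30*n^2 - 2*n - 1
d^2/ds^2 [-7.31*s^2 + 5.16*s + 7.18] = -14.6200000000000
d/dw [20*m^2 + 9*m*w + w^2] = 9*m + 2*w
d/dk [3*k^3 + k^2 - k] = 9*k^2 + 2*k - 1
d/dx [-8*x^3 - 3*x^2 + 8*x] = -24*x^2 - 6*x + 8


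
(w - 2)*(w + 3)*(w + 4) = w^3 + 5*w^2 - 2*w - 24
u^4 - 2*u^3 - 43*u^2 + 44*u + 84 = (u - 7)*(u - 2)*(u + 1)*(u + 6)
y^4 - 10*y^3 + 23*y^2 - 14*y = y*(y - 7)*(y - 2)*(y - 1)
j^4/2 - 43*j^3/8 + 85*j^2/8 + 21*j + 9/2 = (j/2 + 1/2)*(j - 6)^2*(j + 1/4)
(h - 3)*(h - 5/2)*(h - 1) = h^3 - 13*h^2/2 + 13*h - 15/2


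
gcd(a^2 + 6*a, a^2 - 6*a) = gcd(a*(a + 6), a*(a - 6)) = a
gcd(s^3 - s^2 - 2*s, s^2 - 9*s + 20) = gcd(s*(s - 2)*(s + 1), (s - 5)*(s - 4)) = 1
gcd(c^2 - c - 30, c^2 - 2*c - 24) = c - 6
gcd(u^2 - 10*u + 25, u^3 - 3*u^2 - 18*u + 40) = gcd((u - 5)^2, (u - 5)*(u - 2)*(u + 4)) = u - 5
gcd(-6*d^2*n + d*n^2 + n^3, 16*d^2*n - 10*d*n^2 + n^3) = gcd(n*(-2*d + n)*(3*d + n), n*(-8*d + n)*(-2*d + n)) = 2*d*n - n^2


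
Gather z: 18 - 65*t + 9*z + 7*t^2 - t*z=7*t^2 - 65*t + z*(9 - t) + 18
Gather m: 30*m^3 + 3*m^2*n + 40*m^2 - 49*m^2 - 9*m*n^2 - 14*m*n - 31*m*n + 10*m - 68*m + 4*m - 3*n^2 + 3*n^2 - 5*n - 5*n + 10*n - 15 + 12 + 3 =30*m^3 + m^2*(3*n - 9) + m*(-9*n^2 - 45*n - 54)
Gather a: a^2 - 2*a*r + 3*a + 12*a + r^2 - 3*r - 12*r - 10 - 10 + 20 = a^2 + a*(15 - 2*r) + r^2 - 15*r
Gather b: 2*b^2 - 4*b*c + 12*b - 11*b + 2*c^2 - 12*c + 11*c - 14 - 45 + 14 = 2*b^2 + b*(1 - 4*c) + 2*c^2 - c - 45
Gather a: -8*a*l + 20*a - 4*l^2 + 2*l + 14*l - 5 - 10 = a*(20 - 8*l) - 4*l^2 + 16*l - 15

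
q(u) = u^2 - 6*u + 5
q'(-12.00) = -30.00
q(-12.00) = 221.00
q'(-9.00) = -24.00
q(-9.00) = 140.00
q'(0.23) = -5.54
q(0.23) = 3.67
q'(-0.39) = -6.78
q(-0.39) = 7.49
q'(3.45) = 0.90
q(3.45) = -3.80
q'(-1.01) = -8.02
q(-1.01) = 12.08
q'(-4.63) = -15.26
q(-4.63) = 54.22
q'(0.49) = -5.02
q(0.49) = 2.30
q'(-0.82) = -7.64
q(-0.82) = 10.59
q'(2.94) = -0.12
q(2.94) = -4.00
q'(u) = 2*u - 6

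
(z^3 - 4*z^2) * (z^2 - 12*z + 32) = z^5 - 16*z^4 + 80*z^3 - 128*z^2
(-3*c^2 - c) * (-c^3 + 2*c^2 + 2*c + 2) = 3*c^5 - 5*c^4 - 8*c^3 - 8*c^2 - 2*c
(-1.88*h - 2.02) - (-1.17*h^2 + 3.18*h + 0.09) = 1.17*h^2 - 5.06*h - 2.11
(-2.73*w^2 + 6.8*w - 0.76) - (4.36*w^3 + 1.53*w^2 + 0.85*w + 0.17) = -4.36*w^3 - 4.26*w^2 + 5.95*w - 0.93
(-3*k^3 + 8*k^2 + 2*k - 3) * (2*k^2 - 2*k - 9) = -6*k^5 + 22*k^4 + 15*k^3 - 82*k^2 - 12*k + 27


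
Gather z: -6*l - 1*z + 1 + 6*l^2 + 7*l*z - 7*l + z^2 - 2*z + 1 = 6*l^2 - 13*l + z^2 + z*(7*l - 3) + 2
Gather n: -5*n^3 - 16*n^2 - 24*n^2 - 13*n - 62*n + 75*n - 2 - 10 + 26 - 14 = -5*n^3 - 40*n^2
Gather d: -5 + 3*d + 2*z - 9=3*d + 2*z - 14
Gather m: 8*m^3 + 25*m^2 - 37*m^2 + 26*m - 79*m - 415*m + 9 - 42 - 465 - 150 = 8*m^3 - 12*m^2 - 468*m - 648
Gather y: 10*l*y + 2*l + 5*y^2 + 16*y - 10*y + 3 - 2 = 2*l + 5*y^2 + y*(10*l + 6) + 1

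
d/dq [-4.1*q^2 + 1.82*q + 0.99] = 1.82 - 8.2*q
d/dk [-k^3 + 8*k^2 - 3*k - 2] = -3*k^2 + 16*k - 3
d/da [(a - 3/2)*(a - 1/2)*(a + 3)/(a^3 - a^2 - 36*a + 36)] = (-4*a^4 - 123*a^3 + 120*a^2 + 153*a - 216)/(2*(a^6 - 2*a^5 - 71*a^4 + 144*a^3 + 1224*a^2 - 2592*a + 1296))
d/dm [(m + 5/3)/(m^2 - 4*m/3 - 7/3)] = (-9*m^2 - 30*m - 1)/(9*m^4 - 24*m^3 - 26*m^2 + 56*m + 49)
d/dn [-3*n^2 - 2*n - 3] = -6*n - 2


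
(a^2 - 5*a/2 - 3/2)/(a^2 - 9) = (a + 1/2)/(a + 3)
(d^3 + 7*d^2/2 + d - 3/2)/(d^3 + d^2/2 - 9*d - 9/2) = (2*d^2 + d - 1)/(2*d^2 - 5*d - 3)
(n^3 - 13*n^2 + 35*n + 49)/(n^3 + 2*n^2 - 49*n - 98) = (n^2 - 6*n - 7)/(n^2 + 9*n + 14)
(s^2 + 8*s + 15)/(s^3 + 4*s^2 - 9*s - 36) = (s + 5)/(s^2 + s - 12)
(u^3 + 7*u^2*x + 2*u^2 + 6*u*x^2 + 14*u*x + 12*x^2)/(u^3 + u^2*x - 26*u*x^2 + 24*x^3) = (u^2 + u*x + 2*u + 2*x)/(u^2 - 5*u*x + 4*x^2)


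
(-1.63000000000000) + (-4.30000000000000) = -5.93000000000000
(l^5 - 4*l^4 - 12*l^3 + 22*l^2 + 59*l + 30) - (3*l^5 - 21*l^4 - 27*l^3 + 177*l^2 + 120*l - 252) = -2*l^5 + 17*l^4 + 15*l^3 - 155*l^2 - 61*l + 282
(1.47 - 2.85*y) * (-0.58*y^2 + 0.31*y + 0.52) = 1.653*y^3 - 1.7361*y^2 - 1.0263*y + 0.7644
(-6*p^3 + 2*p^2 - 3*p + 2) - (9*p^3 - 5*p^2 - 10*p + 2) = -15*p^3 + 7*p^2 + 7*p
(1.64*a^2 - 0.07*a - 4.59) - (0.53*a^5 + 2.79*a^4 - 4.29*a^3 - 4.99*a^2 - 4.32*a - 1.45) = -0.53*a^5 - 2.79*a^4 + 4.29*a^3 + 6.63*a^2 + 4.25*a - 3.14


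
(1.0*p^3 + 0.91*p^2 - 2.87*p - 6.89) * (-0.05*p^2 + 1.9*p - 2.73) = -0.05*p^5 + 1.8545*p^4 - 0.8575*p^3 - 7.5928*p^2 - 5.2559*p + 18.8097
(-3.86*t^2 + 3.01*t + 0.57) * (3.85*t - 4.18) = -14.861*t^3 + 27.7233*t^2 - 10.3873*t - 2.3826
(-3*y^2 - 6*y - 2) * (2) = -6*y^2 - 12*y - 4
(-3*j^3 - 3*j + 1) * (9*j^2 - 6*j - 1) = -27*j^5 + 18*j^4 - 24*j^3 + 27*j^2 - 3*j - 1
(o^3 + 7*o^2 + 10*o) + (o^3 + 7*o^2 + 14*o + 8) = 2*o^3 + 14*o^2 + 24*o + 8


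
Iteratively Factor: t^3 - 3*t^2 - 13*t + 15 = (t - 5)*(t^2 + 2*t - 3) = (t - 5)*(t + 3)*(t - 1)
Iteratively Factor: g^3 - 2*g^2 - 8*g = (g + 2)*(g^2 - 4*g) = g*(g + 2)*(g - 4)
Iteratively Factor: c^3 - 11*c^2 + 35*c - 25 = (c - 1)*(c^2 - 10*c + 25) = (c - 5)*(c - 1)*(c - 5)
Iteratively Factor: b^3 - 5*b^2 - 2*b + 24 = (b - 3)*(b^2 - 2*b - 8) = (b - 4)*(b - 3)*(b + 2)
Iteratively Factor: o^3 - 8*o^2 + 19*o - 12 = (o - 1)*(o^2 - 7*o + 12) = (o - 3)*(o - 1)*(o - 4)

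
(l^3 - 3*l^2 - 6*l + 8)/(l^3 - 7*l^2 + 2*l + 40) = (l - 1)/(l - 5)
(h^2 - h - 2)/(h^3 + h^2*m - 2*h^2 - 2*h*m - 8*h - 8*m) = (-h^2 + h + 2)/(-h^3 - h^2*m + 2*h^2 + 2*h*m + 8*h + 8*m)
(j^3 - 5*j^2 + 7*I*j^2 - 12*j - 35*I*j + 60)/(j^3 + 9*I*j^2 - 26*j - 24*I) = (j - 5)/(j + 2*I)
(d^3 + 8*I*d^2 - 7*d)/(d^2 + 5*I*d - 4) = d*(d + 7*I)/(d + 4*I)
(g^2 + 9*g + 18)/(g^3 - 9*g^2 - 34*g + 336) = (g + 3)/(g^2 - 15*g + 56)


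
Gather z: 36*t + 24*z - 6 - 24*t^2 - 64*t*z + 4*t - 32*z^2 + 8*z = -24*t^2 + 40*t - 32*z^2 + z*(32 - 64*t) - 6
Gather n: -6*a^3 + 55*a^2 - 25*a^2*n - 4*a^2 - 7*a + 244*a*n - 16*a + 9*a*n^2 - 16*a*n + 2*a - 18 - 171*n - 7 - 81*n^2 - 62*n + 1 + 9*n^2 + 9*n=-6*a^3 + 51*a^2 - 21*a + n^2*(9*a - 72) + n*(-25*a^2 + 228*a - 224) - 24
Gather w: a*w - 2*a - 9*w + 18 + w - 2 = -2*a + w*(a - 8) + 16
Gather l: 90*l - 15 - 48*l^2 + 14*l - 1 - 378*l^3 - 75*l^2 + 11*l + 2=-378*l^3 - 123*l^2 + 115*l - 14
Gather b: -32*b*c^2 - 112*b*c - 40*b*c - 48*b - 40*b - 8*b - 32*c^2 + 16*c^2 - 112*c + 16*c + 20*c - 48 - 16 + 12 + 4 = b*(-32*c^2 - 152*c - 96) - 16*c^2 - 76*c - 48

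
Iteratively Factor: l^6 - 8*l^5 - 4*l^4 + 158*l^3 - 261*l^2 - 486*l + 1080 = (l - 5)*(l^5 - 3*l^4 - 19*l^3 + 63*l^2 + 54*l - 216) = (l - 5)*(l + 2)*(l^4 - 5*l^3 - 9*l^2 + 81*l - 108) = (l - 5)*(l + 2)*(l + 4)*(l^3 - 9*l^2 + 27*l - 27) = (l - 5)*(l - 3)*(l + 2)*(l + 4)*(l^2 - 6*l + 9) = (l - 5)*(l - 3)^2*(l + 2)*(l + 4)*(l - 3)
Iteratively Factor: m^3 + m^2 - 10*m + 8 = (m - 1)*(m^2 + 2*m - 8) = (m - 1)*(m + 4)*(m - 2)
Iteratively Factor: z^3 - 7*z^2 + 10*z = (z - 5)*(z^2 - 2*z) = z*(z - 5)*(z - 2)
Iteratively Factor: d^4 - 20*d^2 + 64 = (d - 4)*(d^3 + 4*d^2 - 4*d - 16) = (d - 4)*(d - 2)*(d^2 + 6*d + 8) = (d - 4)*(d - 2)*(d + 2)*(d + 4)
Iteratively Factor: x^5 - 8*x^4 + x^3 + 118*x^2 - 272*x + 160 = (x - 2)*(x^4 - 6*x^3 - 11*x^2 + 96*x - 80) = (x - 2)*(x + 4)*(x^3 - 10*x^2 + 29*x - 20) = (x - 5)*(x - 2)*(x + 4)*(x^2 - 5*x + 4) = (x - 5)*(x - 4)*(x - 2)*(x + 4)*(x - 1)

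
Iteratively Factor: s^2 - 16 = (s + 4)*(s - 4)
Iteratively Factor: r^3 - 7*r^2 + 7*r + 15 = (r - 5)*(r^2 - 2*r - 3) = (r - 5)*(r - 3)*(r + 1)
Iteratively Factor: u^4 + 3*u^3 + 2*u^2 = (u)*(u^3 + 3*u^2 + 2*u) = u*(u + 1)*(u^2 + 2*u) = u^2*(u + 1)*(u + 2)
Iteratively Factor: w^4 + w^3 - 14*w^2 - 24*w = (w + 2)*(w^3 - w^2 - 12*w) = w*(w + 2)*(w^2 - w - 12) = w*(w - 4)*(w + 2)*(w + 3)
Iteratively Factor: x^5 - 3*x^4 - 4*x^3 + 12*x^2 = (x - 3)*(x^4 - 4*x^2) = x*(x - 3)*(x^3 - 4*x) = x*(x - 3)*(x + 2)*(x^2 - 2*x) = x^2*(x - 3)*(x + 2)*(x - 2)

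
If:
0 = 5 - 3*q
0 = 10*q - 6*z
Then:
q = 5/3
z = 25/9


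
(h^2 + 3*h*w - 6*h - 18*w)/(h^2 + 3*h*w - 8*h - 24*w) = (h - 6)/(h - 8)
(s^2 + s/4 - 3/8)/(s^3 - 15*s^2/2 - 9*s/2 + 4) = (s + 3/4)/(s^2 - 7*s - 8)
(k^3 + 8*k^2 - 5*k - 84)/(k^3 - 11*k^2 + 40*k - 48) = (k^2 + 11*k + 28)/(k^2 - 8*k + 16)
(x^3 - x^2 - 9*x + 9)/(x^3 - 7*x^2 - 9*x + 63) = (x - 1)/(x - 7)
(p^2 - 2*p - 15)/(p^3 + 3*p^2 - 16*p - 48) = (p - 5)/(p^2 - 16)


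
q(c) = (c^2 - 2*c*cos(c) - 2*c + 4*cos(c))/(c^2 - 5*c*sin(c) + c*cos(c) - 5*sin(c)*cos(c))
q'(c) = (2*c*sin(c) + 2*c - 4*sin(c) - 2*cos(c) - 2)/(c^2 - 5*c*sin(c) + c*cos(c) - 5*sin(c)*cos(c)) + (c^2 - 2*c*cos(c) - 2*c + 4*cos(c))*(c*sin(c) + 5*c*cos(c) - 2*c - 5*sin(c)^2 + 5*sin(c) + 5*cos(c)^2 - cos(c))/(c^2 - 5*c*sin(c) + c*cos(c) - 5*sin(c)*cos(c))^2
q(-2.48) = -2.09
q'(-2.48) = 16.35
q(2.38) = -0.82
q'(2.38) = -6.06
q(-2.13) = -0.79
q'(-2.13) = 0.50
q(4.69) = 0.28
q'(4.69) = -0.11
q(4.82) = 0.27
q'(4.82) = -0.08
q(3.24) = 0.77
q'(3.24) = -0.88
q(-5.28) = 1.03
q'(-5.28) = -0.72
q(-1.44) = -1.27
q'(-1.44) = -2.17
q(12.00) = 0.55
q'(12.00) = 0.11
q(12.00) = 0.55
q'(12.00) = 0.11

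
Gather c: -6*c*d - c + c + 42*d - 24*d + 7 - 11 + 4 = -6*c*d + 18*d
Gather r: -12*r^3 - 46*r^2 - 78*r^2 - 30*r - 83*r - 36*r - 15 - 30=-12*r^3 - 124*r^2 - 149*r - 45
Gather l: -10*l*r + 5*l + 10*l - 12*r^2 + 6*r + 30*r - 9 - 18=l*(15 - 10*r) - 12*r^2 + 36*r - 27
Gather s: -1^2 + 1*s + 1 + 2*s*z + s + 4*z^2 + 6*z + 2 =s*(2*z + 2) + 4*z^2 + 6*z + 2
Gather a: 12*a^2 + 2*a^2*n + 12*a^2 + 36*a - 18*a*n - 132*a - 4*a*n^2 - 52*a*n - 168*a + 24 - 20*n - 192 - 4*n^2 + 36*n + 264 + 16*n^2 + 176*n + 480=a^2*(2*n + 24) + a*(-4*n^2 - 70*n - 264) + 12*n^2 + 192*n + 576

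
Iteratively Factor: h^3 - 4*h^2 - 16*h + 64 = (h + 4)*(h^2 - 8*h + 16) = (h - 4)*(h + 4)*(h - 4)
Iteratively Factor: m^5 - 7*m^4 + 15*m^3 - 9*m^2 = (m - 3)*(m^4 - 4*m^3 + 3*m^2) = m*(m - 3)*(m^3 - 4*m^2 + 3*m) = m*(m - 3)*(m - 1)*(m^2 - 3*m) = m*(m - 3)^2*(m - 1)*(m)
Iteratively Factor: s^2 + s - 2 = (s + 2)*(s - 1)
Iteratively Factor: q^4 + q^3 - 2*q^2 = (q)*(q^3 + q^2 - 2*q) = q*(q + 2)*(q^2 - q) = q*(q - 1)*(q + 2)*(q)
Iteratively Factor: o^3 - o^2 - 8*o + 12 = (o - 2)*(o^2 + o - 6) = (o - 2)^2*(o + 3)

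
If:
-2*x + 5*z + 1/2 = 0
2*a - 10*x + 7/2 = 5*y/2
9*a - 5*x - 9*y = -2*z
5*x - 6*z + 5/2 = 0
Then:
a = 6593/234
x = -31/26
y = 3359/117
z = -15/26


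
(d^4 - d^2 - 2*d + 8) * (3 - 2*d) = -2*d^5 + 3*d^4 + 2*d^3 + d^2 - 22*d + 24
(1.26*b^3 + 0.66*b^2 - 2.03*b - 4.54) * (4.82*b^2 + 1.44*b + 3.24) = 6.0732*b^5 + 4.9956*b^4 - 4.7518*b^3 - 22.6676*b^2 - 13.1148*b - 14.7096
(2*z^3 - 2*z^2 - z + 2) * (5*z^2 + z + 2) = 10*z^5 - 8*z^4 - 3*z^3 + 5*z^2 + 4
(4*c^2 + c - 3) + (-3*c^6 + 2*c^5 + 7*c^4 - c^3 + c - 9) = -3*c^6 + 2*c^5 + 7*c^4 - c^3 + 4*c^2 + 2*c - 12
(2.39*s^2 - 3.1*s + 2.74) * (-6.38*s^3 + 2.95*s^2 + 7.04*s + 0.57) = -15.2482*s^5 + 26.8285*s^4 - 9.8006*s^3 - 12.3787*s^2 + 17.5226*s + 1.5618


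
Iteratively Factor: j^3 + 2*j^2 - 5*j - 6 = (j + 1)*(j^2 + j - 6) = (j + 1)*(j + 3)*(j - 2)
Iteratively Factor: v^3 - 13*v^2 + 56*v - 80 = (v - 4)*(v^2 - 9*v + 20) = (v - 4)^2*(v - 5)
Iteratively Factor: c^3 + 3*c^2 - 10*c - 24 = (c + 2)*(c^2 + c - 12) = (c + 2)*(c + 4)*(c - 3)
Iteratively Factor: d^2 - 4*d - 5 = (d - 5)*(d + 1)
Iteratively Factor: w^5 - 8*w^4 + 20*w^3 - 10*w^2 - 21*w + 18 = (w - 3)*(w^4 - 5*w^3 + 5*w^2 + 5*w - 6) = (w - 3)^2*(w^3 - 2*w^2 - w + 2) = (w - 3)^2*(w - 1)*(w^2 - w - 2) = (w - 3)^2*(w - 1)*(w + 1)*(w - 2)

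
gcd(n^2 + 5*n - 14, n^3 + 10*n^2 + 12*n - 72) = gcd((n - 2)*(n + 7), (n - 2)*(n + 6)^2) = n - 2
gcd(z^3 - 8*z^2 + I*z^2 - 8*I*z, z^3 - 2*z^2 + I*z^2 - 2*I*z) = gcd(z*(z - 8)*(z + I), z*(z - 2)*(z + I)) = z^2 + I*z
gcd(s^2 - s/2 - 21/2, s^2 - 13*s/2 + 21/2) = s - 7/2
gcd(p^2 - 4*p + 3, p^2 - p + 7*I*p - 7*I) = p - 1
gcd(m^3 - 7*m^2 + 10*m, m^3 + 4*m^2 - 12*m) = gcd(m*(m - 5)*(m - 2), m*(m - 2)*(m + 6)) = m^2 - 2*m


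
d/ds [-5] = 0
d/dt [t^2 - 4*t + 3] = 2*t - 4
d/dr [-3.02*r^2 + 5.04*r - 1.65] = 5.04 - 6.04*r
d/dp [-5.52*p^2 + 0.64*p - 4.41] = 0.64 - 11.04*p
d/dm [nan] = 0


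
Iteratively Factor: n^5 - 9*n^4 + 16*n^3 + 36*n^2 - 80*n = (n - 4)*(n^4 - 5*n^3 - 4*n^2 + 20*n) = (n - 5)*(n - 4)*(n^3 - 4*n) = (n - 5)*(n - 4)*(n + 2)*(n^2 - 2*n) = (n - 5)*(n - 4)*(n - 2)*(n + 2)*(n)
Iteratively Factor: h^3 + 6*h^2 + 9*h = (h)*(h^2 + 6*h + 9) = h*(h + 3)*(h + 3)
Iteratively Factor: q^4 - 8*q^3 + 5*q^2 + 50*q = (q - 5)*(q^3 - 3*q^2 - 10*q) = q*(q - 5)*(q^2 - 3*q - 10) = q*(q - 5)*(q + 2)*(q - 5)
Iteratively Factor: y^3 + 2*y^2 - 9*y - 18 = (y - 3)*(y^2 + 5*y + 6) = (y - 3)*(y + 2)*(y + 3)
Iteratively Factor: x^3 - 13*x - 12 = (x - 4)*(x^2 + 4*x + 3) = (x - 4)*(x + 3)*(x + 1)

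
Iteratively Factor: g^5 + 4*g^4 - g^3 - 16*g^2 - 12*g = (g - 2)*(g^4 + 6*g^3 + 11*g^2 + 6*g) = (g - 2)*(g + 1)*(g^3 + 5*g^2 + 6*g) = (g - 2)*(g + 1)*(g + 2)*(g^2 + 3*g) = (g - 2)*(g + 1)*(g + 2)*(g + 3)*(g)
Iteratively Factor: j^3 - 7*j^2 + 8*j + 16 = (j + 1)*(j^2 - 8*j + 16) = (j - 4)*(j + 1)*(j - 4)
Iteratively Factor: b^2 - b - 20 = (b - 5)*(b + 4)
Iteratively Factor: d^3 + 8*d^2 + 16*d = (d + 4)*(d^2 + 4*d) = d*(d + 4)*(d + 4)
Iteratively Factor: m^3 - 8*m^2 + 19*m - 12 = (m - 4)*(m^2 - 4*m + 3) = (m - 4)*(m - 3)*(m - 1)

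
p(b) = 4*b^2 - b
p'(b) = 8*b - 1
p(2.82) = 28.99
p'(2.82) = 21.56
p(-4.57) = 88.11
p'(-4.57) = -37.56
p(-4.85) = 98.94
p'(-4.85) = -39.80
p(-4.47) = 84.39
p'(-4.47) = -36.76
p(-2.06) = 19.03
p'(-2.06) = -17.48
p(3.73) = 51.92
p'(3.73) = 28.84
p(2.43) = 21.19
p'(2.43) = 18.44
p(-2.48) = 27.08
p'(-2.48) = -20.84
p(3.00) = 33.00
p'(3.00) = 23.00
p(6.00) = 138.00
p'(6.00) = 47.00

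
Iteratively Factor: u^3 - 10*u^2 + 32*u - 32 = (u - 4)*(u^2 - 6*u + 8) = (u - 4)^2*(u - 2)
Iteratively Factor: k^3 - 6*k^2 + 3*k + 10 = (k - 5)*(k^2 - k - 2) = (k - 5)*(k - 2)*(k + 1)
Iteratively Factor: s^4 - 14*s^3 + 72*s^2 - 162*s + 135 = (s - 3)*(s^3 - 11*s^2 + 39*s - 45) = (s - 3)^2*(s^2 - 8*s + 15) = (s - 5)*(s - 3)^2*(s - 3)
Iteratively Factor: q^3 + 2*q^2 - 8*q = (q - 2)*(q^2 + 4*q) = q*(q - 2)*(q + 4)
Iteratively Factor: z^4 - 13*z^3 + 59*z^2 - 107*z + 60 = (z - 4)*(z^3 - 9*z^2 + 23*z - 15) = (z - 4)*(z - 3)*(z^2 - 6*z + 5) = (z - 5)*(z - 4)*(z - 3)*(z - 1)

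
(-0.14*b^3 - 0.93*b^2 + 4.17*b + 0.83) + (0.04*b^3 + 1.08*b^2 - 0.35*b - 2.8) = -0.1*b^3 + 0.15*b^2 + 3.82*b - 1.97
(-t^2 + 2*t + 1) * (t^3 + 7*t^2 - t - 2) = -t^5 - 5*t^4 + 16*t^3 + 7*t^2 - 5*t - 2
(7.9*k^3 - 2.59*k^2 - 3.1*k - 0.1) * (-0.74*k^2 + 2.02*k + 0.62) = -5.846*k^5 + 17.8746*k^4 + 1.9602*k^3 - 7.7938*k^2 - 2.124*k - 0.062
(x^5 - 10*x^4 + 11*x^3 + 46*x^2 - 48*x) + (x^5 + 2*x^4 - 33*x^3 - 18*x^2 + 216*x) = 2*x^5 - 8*x^4 - 22*x^3 + 28*x^2 + 168*x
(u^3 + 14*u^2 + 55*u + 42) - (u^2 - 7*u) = u^3 + 13*u^2 + 62*u + 42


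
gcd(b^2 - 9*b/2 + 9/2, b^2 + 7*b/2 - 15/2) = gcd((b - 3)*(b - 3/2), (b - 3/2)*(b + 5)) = b - 3/2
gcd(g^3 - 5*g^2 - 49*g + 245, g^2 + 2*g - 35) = g^2 + 2*g - 35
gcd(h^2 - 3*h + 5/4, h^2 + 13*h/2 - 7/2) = h - 1/2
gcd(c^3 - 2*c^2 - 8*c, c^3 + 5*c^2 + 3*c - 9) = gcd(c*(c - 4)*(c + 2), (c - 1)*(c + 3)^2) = 1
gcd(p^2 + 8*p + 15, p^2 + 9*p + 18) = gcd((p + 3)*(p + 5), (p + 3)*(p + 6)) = p + 3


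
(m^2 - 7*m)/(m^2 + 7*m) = (m - 7)/(m + 7)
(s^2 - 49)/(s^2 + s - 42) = (s - 7)/(s - 6)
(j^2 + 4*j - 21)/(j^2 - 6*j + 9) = (j + 7)/(j - 3)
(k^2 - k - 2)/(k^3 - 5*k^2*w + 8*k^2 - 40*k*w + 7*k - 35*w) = (2 - k)/(-k^2 + 5*k*w - 7*k + 35*w)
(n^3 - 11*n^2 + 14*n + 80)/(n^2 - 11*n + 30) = (n^2 - 6*n - 16)/(n - 6)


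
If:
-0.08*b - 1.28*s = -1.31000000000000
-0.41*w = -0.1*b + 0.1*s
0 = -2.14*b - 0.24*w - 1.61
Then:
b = -0.70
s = 1.07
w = -0.43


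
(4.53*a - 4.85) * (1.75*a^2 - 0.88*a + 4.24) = 7.9275*a^3 - 12.4739*a^2 + 23.4752*a - 20.564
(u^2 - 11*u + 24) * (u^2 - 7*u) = u^4 - 18*u^3 + 101*u^2 - 168*u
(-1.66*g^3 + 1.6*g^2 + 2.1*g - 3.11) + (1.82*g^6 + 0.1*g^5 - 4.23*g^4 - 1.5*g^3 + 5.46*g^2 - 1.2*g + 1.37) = 1.82*g^6 + 0.1*g^5 - 4.23*g^4 - 3.16*g^3 + 7.06*g^2 + 0.9*g - 1.74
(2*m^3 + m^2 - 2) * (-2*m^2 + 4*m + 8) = -4*m^5 + 6*m^4 + 20*m^3 + 12*m^2 - 8*m - 16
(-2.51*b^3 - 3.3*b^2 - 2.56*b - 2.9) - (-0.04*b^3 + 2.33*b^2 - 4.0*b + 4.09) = -2.47*b^3 - 5.63*b^2 + 1.44*b - 6.99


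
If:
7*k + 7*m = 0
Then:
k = -m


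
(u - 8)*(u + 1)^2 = u^3 - 6*u^2 - 15*u - 8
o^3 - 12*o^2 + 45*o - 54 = (o - 6)*(o - 3)^2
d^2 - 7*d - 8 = (d - 8)*(d + 1)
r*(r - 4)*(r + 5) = r^3 + r^2 - 20*r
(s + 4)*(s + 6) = s^2 + 10*s + 24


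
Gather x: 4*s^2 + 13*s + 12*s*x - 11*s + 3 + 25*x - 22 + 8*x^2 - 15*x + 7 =4*s^2 + 2*s + 8*x^2 + x*(12*s + 10) - 12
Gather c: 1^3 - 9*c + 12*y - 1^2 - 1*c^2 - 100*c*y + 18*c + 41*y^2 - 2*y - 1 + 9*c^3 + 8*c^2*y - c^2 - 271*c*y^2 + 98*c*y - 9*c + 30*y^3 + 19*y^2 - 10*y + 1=9*c^3 + c^2*(8*y - 2) + c*(-271*y^2 - 2*y) + 30*y^3 + 60*y^2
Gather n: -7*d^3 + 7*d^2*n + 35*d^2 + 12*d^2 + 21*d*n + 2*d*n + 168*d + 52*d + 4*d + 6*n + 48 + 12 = -7*d^3 + 47*d^2 + 224*d + n*(7*d^2 + 23*d + 6) + 60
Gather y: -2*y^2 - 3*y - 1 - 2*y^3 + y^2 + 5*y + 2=-2*y^3 - y^2 + 2*y + 1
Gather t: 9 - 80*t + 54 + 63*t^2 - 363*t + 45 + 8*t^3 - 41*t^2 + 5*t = 8*t^3 + 22*t^2 - 438*t + 108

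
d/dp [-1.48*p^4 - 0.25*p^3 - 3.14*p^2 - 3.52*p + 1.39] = -5.92*p^3 - 0.75*p^2 - 6.28*p - 3.52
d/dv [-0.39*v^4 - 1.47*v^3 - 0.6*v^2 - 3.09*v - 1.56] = -1.56*v^3 - 4.41*v^2 - 1.2*v - 3.09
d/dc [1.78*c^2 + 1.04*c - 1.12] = 3.56*c + 1.04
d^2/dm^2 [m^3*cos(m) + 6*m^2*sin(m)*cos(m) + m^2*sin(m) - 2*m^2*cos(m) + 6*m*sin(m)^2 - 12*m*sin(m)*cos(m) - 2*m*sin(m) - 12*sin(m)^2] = -m^3*cos(m) - 7*m^2*sin(m) - 12*m^2*sin(2*m) + 2*m^2*cos(m) + 24*m*sin(2*m) + 10*sqrt(2)*m*sin(m + pi/4) + 36*m*cos(2*m) + 2*sin(m) + 18*sin(2*m) - 8*cos(m) - 48*cos(2*m)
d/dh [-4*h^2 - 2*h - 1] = -8*h - 2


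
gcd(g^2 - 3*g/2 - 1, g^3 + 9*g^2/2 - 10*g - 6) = g^2 - 3*g/2 - 1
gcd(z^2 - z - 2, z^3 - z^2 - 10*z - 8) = z + 1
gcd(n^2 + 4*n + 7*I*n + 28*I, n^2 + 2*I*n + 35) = n + 7*I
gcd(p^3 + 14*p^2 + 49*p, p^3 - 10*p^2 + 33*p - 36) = 1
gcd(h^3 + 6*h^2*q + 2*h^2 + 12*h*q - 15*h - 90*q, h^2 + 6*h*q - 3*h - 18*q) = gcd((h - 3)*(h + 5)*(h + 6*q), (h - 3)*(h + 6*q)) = h^2 + 6*h*q - 3*h - 18*q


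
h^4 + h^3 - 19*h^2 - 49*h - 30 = (h - 5)*(h + 1)*(h + 2)*(h + 3)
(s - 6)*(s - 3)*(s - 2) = s^3 - 11*s^2 + 36*s - 36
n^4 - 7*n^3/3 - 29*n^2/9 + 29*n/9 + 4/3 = (n - 3)*(n - 1)*(n + 1/3)*(n + 4/3)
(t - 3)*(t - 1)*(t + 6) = t^3 + 2*t^2 - 21*t + 18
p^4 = p^4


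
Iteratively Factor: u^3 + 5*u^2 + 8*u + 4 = (u + 2)*(u^2 + 3*u + 2) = (u + 1)*(u + 2)*(u + 2)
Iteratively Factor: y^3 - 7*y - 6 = (y + 2)*(y^2 - 2*y - 3) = (y - 3)*(y + 2)*(y + 1)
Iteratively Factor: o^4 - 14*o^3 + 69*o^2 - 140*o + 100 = (o - 5)*(o^3 - 9*o^2 + 24*o - 20) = (o - 5)^2*(o^2 - 4*o + 4) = (o - 5)^2*(o - 2)*(o - 2)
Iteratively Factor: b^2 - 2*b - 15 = (b + 3)*(b - 5)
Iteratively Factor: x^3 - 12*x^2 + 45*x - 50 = (x - 5)*(x^2 - 7*x + 10) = (x - 5)^2*(x - 2)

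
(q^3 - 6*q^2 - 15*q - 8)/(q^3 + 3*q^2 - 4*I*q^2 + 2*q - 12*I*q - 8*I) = (q^2 - 7*q - 8)/(q^2 + q*(2 - 4*I) - 8*I)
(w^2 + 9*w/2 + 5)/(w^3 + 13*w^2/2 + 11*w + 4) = (2*w + 5)/(2*w^2 + 9*w + 4)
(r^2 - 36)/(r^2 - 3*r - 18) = (r + 6)/(r + 3)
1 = 1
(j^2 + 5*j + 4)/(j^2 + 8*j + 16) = (j + 1)/(j + 4)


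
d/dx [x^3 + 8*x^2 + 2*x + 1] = 3*x^2 + 16*x + 2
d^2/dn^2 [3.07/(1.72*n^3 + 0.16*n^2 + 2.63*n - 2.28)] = (-(31.6824*n + 0.9824)*(1.72*n^3 + 0.16*n^2 + 2.63*n - 2.28) + 3.07*(5.16*n^2 + 0.32*n + 2.63)*(10.32*n^2 + 0.64*n + 5.26))/(1.72*n^3 + 0.16*n^2 + 2.63*n - 2.28)^3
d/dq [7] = 0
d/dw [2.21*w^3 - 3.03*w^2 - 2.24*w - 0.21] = 6.63*w^2 - 6.06*w - 2.24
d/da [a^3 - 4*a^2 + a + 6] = 3*a^2 - 8*a + 1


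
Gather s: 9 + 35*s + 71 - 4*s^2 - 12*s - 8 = -4*s^2 + 23*s + 72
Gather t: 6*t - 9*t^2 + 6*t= -9*t^2 + 12*t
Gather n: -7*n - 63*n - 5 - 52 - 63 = -70*n - 120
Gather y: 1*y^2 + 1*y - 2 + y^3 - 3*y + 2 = y^3 + y^2 - 2*y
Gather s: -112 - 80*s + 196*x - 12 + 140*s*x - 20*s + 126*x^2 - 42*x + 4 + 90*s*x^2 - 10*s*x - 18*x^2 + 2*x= s*(90*x^2 + 130*x - 100) + 108*x^2 + 156*x - 120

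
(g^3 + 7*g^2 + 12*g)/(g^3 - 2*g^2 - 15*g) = (g + 4)/(g - 5)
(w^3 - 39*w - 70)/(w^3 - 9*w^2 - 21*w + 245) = (w + 2)/(w - 7)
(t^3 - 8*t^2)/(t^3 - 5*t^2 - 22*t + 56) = t^2*(t - 8)/(t^3 - 5*t^2 - 22*t + 56)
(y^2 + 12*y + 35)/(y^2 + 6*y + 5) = (y + 7)/(y + 1)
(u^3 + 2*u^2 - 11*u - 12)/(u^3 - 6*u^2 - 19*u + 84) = (u + 1)/(u - 7)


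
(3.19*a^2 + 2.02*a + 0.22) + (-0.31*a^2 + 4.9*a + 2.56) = 2.88*a^2 + 6.92*a + 2.78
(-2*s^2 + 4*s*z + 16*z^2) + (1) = -2*s^2 + 4*s*z + 16*z^2 + 1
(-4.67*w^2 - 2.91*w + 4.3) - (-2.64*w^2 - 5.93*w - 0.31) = -2.03*w^2 + 3.02*w + 4.61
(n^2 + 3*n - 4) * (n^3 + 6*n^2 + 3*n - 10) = n^5 + 9*n^4 + 17*n^3 - 25*n^2 - 42*n + 40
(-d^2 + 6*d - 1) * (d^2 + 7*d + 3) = -d^4 - d^3 + 38*d^2 + 11*d - 3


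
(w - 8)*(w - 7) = w^2 - 15*w + 56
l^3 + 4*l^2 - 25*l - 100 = (l - 5)*(l + 4)*(l + 5)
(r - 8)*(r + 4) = r^2 - 4*r - 32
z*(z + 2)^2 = z^3 + 4*z^2 + 4*z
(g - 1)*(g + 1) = g^2 - 1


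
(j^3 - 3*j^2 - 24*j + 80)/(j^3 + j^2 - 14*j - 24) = (j^2 + j - 20)/(j^2 + 5*j + 6)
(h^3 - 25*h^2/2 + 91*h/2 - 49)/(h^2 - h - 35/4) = 2*(h^2 - 9*h + 14)/(2*h + 5)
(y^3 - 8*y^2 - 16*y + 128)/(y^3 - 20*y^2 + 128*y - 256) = (y + 4)/(y - 8)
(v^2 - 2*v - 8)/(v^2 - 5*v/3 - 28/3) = 3*(v + 2)/(3*v + 7)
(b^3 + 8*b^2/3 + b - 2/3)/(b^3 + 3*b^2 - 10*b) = (b^3 + 8*b^2/3 + b - 2/3)/(b*(b^2 + 3*b - 10))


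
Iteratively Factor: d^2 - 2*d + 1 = (d - 1)*(d - 1)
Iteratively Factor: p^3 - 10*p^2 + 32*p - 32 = (p - 4)*(p^2 - 6*p + 8) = (p - 4)*(p - 2)*(p - 4)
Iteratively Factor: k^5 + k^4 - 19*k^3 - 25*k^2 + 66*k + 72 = (k + 3)*(k^4 - 2*k^3 - 13*k^2 + 14*k + 24) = (k + 1)*(k + 3)*(k^3 - 3*k^2 - 10*k + 24) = (k - 2)*(k + 1)*(k + 3)*(k^2 - k - 12) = (k - 2)*(k + 1)*(k + 3)^2*(k - 4)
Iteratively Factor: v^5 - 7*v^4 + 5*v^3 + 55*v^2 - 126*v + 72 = (v - 2)*(v^4 - 5*v^3 - 5*v^2 + 45*v - 36) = (v - 2)*(v - 1)*(v^3 - 4*v^2 - 9*v + 36) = (v - 2)*(v - 1)*(v + 3)*(v^2 - 7*v + 12) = (v - 3)*(v - 2)*(v - 1)*(v + 3)*(v - 4)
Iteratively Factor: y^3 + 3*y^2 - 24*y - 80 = (y - 5)*(y^2 + 8*y + 16) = (y - 5)*(y + 4)*(y + 4)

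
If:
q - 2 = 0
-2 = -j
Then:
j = 2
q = 2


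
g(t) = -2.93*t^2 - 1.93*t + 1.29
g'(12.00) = -72.25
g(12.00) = -443.79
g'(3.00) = -19.51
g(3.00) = -30.87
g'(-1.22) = 5.22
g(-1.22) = -0.72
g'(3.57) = -22.85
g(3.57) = -42.94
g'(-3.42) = 18.11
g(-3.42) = -26.38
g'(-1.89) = 9.15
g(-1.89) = -5.53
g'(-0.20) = -0.76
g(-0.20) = 1.56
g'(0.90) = -7.20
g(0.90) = -2.82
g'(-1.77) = 8.44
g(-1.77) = -4.47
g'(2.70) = -17.75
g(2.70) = -25.28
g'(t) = -5.86*t - 1.93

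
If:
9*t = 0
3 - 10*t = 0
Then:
No Solution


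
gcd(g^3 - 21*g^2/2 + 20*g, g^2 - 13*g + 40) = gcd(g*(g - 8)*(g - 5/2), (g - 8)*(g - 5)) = g - 8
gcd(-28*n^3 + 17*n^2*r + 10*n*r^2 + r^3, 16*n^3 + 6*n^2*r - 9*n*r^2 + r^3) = 1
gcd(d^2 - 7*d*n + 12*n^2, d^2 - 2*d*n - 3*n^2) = d - 3*n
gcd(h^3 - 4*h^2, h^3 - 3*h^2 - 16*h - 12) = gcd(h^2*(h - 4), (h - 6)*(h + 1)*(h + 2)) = 1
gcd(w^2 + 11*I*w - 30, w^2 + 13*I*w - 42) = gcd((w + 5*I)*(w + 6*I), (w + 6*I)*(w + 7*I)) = w + 6*I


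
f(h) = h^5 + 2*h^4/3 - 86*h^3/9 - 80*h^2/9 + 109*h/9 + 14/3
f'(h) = 5*h^4 + 8*h^3/3 - 86*h^2/3 - 160*h/9 + 109/9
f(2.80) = -27.79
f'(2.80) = 103.45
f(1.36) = -12.41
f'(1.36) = -41.28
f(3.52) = 163.15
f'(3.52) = 478.26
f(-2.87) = -26.91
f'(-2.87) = 103.20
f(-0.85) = -6.28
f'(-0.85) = 7.48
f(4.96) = 2085.53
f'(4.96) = 2570.28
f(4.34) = 884.93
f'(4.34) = 1386.89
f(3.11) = 22.23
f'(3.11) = 227.52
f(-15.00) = -695552.00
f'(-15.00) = 237953.78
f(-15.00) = -695552.00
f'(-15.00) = 237953.78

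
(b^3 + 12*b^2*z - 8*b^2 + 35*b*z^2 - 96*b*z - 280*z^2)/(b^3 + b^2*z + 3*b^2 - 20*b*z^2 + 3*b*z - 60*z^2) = (-b^2 - 7*b*z + 8*b + 56*z)/(-b^2 + 4*b*z - 3*b + 12*z)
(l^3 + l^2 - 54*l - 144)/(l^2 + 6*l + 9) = (l^2 - 2*l - 48)/(l + 3)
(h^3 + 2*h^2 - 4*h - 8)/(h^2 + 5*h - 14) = (h^2 + 4*h + 4)/(h + 7)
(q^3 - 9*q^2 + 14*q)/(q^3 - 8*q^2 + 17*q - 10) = q*(q - 7)/(q^2 - 6*q + 5)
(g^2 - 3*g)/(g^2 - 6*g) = (g - 3)/(g - 6)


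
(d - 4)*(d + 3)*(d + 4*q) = d^3 + 4*d^2*q - d^2 - 4*d*q - 12*d - 48*q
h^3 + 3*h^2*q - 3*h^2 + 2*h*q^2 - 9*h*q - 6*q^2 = (h - 3)*(h + q)*(h + 2*q)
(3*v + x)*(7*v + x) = 21*v^2 + 10*v*x + x^2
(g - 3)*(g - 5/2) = g^2 - 11*g/2 + 15/2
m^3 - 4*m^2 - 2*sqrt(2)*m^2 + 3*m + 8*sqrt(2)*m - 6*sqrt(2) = (m - 3)*(m - 1)*(m - 2*sqrt(2))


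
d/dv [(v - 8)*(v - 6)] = 2*v - 14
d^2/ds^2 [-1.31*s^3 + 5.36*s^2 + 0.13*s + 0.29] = 10.72 - 7.86*s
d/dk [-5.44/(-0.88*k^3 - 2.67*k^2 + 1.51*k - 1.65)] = (-14.3616*k^2 - 29.0496*k + 8.2144)/(0.88*k^3 + 2.67*k^2 - 1.51*k + 1.65)^2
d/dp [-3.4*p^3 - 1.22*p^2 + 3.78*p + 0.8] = -10.2*p^2 - 2.44*p + 3.78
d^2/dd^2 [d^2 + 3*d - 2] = 2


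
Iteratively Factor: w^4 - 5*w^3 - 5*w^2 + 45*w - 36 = (w - 4)*(w^3 - w^2 - 9*w + 9) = (w - 4)*(w - 3)*(w^2 + 2*w - 3) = (w - 4)*(w - 3)*(w - 1)*(w + 3)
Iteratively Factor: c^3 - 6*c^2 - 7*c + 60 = (c + 3)*(c^2 - 9*c + 20) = (c - 5)*(c + 3)*(c - 4)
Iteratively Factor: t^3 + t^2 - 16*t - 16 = (t - 4)*(t^2 + 5*t + 4) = (t - 4)*(t + 4)*(t + 1)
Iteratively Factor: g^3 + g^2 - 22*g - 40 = (g + 2)*(g^2 - g - 20) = (g + 2)*(g + 4)*(g - 5)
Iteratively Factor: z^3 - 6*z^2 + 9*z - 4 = (z - 1)*(z^2 - 5*z + 4) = (z - 1)^2*(z - 4)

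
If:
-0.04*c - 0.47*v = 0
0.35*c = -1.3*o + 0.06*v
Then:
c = -11.75*v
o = 3.20961538461538*v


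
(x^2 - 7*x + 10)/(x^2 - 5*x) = (x - 2)/x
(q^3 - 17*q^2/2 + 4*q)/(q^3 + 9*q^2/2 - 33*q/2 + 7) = q*(q - 8)/(q^2 + 5*q - 14)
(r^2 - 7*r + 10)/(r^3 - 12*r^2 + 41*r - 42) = (r - 5)/(r^2 - 10*r + 21)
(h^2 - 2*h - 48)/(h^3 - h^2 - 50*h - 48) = 1/(h + 1)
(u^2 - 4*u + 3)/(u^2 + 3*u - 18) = (u - 1)/(u + 6)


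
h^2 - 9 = (h - 3)*(h + 3)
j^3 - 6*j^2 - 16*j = j*(j - 8)*(j + 2)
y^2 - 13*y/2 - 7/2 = (y - 7)*(y + 1/2)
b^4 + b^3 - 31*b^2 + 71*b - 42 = (b - 3)*(b - 2)*(b - 1)*(b + 7)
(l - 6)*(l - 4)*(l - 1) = l^3 - 11*l^2 + 34*l - 24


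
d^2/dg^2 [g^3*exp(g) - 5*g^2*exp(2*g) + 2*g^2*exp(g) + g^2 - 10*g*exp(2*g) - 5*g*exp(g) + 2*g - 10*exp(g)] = g^3*exp(g) - 20*g^2*exp(2*g) + 8*g^2*exp(g) - 80*g*exp(2*g) + 9*g*exp(g) - 50*exp(2*g) - 16*exp(g) + 2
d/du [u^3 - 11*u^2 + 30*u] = 3*u^2 - 22*u + 30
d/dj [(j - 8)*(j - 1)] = 2*j - 9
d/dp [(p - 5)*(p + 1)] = 2*p - 4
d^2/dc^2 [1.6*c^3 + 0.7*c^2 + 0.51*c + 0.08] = 9.6*c + 1.4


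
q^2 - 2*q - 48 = (q - 8)*(q + 6)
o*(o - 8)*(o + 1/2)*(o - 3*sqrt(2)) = o^4 - 15*o^3/2 - 3*sqrt(2)*o^3 - 4*o^2 + 45*sqrt(2)*o^2/2 + 12*sqrt(2)*o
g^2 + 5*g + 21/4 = (g + 3/2)*(g + 7/2)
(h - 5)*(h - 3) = h^2 - 8*h + 15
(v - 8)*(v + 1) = v^2 - 7*v - 8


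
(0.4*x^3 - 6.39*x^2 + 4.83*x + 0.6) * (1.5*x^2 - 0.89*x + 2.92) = 0.6*x^5 - 9.941*x^4 + 14.1001*x^3 - 22.0575*x^2 + 13.5696*x + 1.752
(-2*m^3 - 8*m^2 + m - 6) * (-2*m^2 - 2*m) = 4*m^5 + 20*m^4 + 14*m^3 + 10*m^2 + 12*m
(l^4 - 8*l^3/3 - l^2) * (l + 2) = l^5 - 2*l^4/3 - 19*l^3/3 - 2*l^2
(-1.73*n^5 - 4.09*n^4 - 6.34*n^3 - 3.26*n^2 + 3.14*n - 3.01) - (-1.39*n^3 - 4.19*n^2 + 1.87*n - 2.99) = -1.73*n^5 - 4.09*n^4 - 4.95*n^3 + 0.930000000000001*n^2 + 1.27*n - 0.0199999999999996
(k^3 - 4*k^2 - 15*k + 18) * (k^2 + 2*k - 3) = k^5 - 2*k^4 - 26*k^3 + 81*k - 54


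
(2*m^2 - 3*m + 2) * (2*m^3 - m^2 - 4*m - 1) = 4*m^5 - 8*m^4 - m^3 + 8*m^2 - 5*m - 2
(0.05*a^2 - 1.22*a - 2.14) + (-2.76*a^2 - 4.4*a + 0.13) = -2.71*a^2 - 5.62*a - 2.01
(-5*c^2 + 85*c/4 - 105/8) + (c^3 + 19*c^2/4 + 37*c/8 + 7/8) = c^3 - c^2/4 + 207*c/8 - 49/4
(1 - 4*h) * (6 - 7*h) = 28*h^2 - 31*h + 6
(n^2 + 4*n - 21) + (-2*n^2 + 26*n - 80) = -n^2 + 30*n - 101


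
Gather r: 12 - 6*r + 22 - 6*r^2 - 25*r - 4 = -6*r^2 - 31*r + 30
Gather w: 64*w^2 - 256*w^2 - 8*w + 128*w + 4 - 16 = -192*w^2 + 120*w - 12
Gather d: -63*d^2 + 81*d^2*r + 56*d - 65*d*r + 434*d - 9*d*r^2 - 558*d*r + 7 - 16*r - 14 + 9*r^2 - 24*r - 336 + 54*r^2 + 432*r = d^2*(81*r - 63) + d*(-9*r^2 - 623*r + 490) + 63*r^2 + 392*r - 343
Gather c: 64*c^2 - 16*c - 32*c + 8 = 64*c^2 - 48*c + 8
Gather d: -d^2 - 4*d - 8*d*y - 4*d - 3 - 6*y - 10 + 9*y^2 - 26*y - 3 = -d^2 + d*(-8*y - 8) + 9*y^2 - 32*y - 16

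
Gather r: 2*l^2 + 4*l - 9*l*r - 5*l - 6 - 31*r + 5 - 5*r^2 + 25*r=2*l^2 - l - 5*r^2 + r*(-9*l - 6) - 1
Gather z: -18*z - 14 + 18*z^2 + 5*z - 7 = 18*z^2 - 13*z - 21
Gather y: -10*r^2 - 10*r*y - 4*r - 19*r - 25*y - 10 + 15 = -10*r^2 - 23*r + y*(-10*r - 25) + 5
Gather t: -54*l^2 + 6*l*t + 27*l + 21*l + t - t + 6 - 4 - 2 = -54*l^2 + 6*l*t + 48*l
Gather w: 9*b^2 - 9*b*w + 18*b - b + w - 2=9*b^2 + 17*b + w*(1 - 9*b) - 2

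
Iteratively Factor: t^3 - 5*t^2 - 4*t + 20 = (t + 2)*(t^2 - 7*t + 10) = (t - 5)*(t + 2)*(t - 2)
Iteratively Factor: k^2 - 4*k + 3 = (k - 1)*(k - 3)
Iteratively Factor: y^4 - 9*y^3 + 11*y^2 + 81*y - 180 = (y - 5)*(y^3 - 4*y^2 - 9*y + 36) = (y - 5)*(y + 3)*(y^2 - 7*y + 12) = (y - 5)*(y - 4)*(y + 3)*(y - 3)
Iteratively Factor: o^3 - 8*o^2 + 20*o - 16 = (o - 2)*(o^2 - 6*o + 8) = (o - 2)^2*(o - 4)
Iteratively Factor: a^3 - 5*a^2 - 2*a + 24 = (a - 4)*(a^2 - a - 6) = (a - 4)*(a - 3)*(a + 2)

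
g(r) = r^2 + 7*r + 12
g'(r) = 2*r + 7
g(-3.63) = -0.23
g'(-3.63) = -0.26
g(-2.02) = 1.94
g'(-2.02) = 2.96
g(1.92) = 29.13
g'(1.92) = 10.84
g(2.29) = 33.27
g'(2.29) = 11.58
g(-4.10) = 0.11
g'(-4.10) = -1.20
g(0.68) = 17.22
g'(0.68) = 8.36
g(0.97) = 19.73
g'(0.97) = 8.94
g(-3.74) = -0.19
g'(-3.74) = -0.48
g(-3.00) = 0.00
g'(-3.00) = 1.00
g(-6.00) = 6.00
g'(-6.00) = -5.00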